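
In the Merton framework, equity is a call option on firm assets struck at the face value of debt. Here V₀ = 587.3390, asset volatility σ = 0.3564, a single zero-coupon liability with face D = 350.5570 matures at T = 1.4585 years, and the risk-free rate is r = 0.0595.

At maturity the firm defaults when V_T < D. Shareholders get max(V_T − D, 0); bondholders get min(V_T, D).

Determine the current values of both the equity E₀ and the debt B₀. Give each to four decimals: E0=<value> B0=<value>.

E0=272.6575 B0=314.6815

d₁ = [ln(V₀/D) + (r + σ²/2)T] / (σ√T)
   = [ln(587.3390/350.5570) + (0.0595 + 0.5·0.3564²)·1.4585] / (0.3564·√1.4585)
   = [0.516079 + 0.179411] / 0.430418 = 1.615845
d₂ = d₁ − σ√T = 1.615845 − 0.430418 = 1.185427
N(d₁) = 0.946936,  N(d₂) = 0.882076,  e^(−rT) = 0.916878
E₀ = V₀·N(d₁) − D·e^(−rT)·N(d₂)
   = 587.3390·0.946936 − 350.5570·0.916878·0.882076 = 272.657495
B₀ = V₀ − E₀ = 587.3390 − 272.657495 = 314.681505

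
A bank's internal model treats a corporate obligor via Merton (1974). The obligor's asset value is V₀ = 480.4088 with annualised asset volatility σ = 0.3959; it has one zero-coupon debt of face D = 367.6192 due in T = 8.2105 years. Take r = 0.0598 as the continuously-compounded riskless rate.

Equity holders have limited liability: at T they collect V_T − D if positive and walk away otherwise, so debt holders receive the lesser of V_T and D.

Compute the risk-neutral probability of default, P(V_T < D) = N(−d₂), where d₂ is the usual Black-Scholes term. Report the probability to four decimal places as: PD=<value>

d₁ = [ln(V₀/D) + (r + σ²/2)T] / (σ√T)
   = [ln(480.4088/367.6192) + (0.0598 + 0.5·0.3959²)·8.2105] / (0.3959·√8.2105)
   = [0.267590 + 1.134432] / 1.134411 = 1.235903
d₂ = d₁ − σ√T = 1.235903 − 1.134411 = 0.101492
risk-neutral PD = N(−d₂) = N(-0.101492) = 0.459580

PD=0.4596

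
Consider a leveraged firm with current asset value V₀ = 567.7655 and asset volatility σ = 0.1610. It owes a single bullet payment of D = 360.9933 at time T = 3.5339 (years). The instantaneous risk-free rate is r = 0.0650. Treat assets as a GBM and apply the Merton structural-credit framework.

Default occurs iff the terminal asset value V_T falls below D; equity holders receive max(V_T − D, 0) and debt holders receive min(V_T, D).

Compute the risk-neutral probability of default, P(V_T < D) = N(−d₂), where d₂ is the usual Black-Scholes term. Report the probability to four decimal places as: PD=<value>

PD=0.0177

d₁ = [ln(V₀/D) + (r + σ²/2)T] / (σ√T)
   = [ln(567.7655/360.9933) + (0.0650 + 0.5·0.1610²)·3.5339] / (0.1610·√3.5339)
   = [0.452849 + 0.275505] / 0.302659 = 2.406519
d₂ = d₁ − σ√T = 2.406519 − 0.302659 = 2.103861
risk-neutral PD = N(−d₂) = N(-2.103861) = 0.017695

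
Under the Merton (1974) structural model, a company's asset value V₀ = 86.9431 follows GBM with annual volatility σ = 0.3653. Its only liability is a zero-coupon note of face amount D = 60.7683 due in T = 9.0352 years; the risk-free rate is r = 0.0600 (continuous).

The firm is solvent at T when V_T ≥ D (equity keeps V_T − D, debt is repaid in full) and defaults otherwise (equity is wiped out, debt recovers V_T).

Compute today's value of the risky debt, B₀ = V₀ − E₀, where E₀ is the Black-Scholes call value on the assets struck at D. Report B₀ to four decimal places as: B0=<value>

d₁ = [ln(V₀/D) + (r + σ²/2)T] / (σ√T)
   = [ln(86.9431/60.7683) + (0.0600 + 0.5·0.3653²)·9.0352] / (0.3653·√9.0352)
   = [0.358186 + 1.144959] / 1.098041 = 1.368933
d₂ = d₁ − σ√T = 1.368933 − 1.098041 = 0.270892
N(d₁) = 0.914490,  N(d₂) = 0.606763,  e^(−rT) = 0.581519
E₀ = V₀·N(d₁) − D·e^(−rT)·N(d₂)
   = 86.9431·0.914490 − 60.7683·0.581519·0.606763 = 58.066853
B₀ = V₀ − E₀ = 86.9431 − 58.066853 = 28.876247

B0=28.8762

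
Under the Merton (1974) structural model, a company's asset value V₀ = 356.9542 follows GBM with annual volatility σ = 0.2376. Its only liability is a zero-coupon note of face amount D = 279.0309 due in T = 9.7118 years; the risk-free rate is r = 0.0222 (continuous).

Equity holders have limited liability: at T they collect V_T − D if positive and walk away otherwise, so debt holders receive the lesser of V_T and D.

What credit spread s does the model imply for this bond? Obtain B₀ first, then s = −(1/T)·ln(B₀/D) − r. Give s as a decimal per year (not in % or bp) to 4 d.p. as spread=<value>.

d₁ = [ln(V₀/D) + (r + σ²/2)T] / (σ√T)
   = [ln(356.9542/279.0309) + (0.0222 + 0.5·0.2376²)·9.7118] / (0.2376·√9.7118)
   = [0.246285 + 0.489736] / 0.740451 = 0.994017
d₂ = d₁ − σ√T = 0.994017 − 0.740451 = 0.253566
N(d₁) = 0.839893,  N(d₂) = 0.600085,  e^(−rT) = 0.806056
E₀ = V₀·N(d₁) − D·e^(−rT)·N(d₂)
   = 356.9542·0.839893 − 279.0309·0.806056·0.600085 = 164.835473
B₀ = V₀ − E₀ = 356.9542 − 164.835473 = 192.118727
spread = −(1/T)·ln(B₀/D) − r = −(1/9.7118)·ln(192.118727/279.0309) − 0.0222 = 0.01622840

spread=0.0162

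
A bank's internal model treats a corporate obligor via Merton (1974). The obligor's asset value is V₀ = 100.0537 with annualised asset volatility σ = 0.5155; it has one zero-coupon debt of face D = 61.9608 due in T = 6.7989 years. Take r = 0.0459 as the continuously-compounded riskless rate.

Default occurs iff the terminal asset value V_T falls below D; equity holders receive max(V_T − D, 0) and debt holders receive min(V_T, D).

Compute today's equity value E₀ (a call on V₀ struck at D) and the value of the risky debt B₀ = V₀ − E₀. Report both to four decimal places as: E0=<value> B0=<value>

d₁ = [ln(V₀/D) + (r + σ²/2)T] / (σ√T)
   = [ln(100.0537/61.9608) + (0.0459 + 0.5·0.5155²)·6.7989] / (0.5155·√6.7989)
   = [0.479205 + 1.215440] / 1.344151 = 1.260755
d₂ = d₁ − σ√T = 1.260755 − 1.344151 = -0.083395
N(d₁) = 0.896301,  N(d₂) = 0.466769,  e^(−rT) = 0.731931
E₀ = V₀·N(d₁) − D·e^(−rT)·N(d₂)
   = 100.0537·0.896301 − 61.9608·0.731931·0.466769 = 68.509857
B₀ = V₀ − E₀ = 100.0537 − 68.509857 = 31.543843

E0=68.5099 B0=31.5438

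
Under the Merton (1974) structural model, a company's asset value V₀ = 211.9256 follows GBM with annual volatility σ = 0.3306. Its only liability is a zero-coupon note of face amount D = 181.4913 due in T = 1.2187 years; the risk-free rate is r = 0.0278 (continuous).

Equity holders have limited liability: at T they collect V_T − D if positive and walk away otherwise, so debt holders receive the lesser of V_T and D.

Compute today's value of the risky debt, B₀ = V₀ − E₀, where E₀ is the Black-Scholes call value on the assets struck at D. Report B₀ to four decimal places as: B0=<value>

B0=162.0195

d₁ = [ln(V₀/D) + (r + σ²/2)T] / (σ√T)
   = [ln(211.9256/181.4913) + (0.0278 + 0.5·0.3306²)·1.2187] / (0.3306·√1.2187)
   = [0.155028 + 0.100480] / 0.364965 = 0.700087
d₂ = d₁ − σ√T = 0.700087 − 0.364965 = 0.335122
N(d₁) = 0.758063,  N(d₂) = 0.631233,  e^(−rT) = 0.966688
E₀ = V₀·N(d₁) − D·e^(−rT)·N(d₂)
   = 211.9256·0.758063 − 181.4913·0.966688·0.631233 = 49.906061
B₀ = V₀ − E₀ = 211.9256 − 49.906061 = 162.019539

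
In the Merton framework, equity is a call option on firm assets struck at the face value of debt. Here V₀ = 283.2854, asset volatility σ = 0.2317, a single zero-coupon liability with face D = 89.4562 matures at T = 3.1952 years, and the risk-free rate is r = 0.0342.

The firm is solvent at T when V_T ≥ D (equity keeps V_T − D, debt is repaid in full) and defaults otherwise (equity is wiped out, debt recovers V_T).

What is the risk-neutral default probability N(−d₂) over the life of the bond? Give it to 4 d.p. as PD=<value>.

PD=0.0023

d₁ = [ln(V₀/D) + (r + σ²/2)T] / (σ√T)
   = [ln(283.2854/89.4562) + (0.0342 + 0.5·0.2317²)·3.1952] / (0.2317·√3.1952)
   = [1.152706 + 0.195043] / 0.414167 = 3.254122
d₂ = d₁ − σ√T = 3.254122 − 0.414167 = 2.839955
risk-neutral PD = N(−d₂) = N(-2.839955) = 0.002256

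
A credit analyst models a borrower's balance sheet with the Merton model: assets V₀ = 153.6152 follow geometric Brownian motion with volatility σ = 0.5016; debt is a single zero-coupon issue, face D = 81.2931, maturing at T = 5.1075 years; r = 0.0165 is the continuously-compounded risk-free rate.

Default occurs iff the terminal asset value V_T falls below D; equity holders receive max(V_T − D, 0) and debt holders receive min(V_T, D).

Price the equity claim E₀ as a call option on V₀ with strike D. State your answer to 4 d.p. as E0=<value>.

d₁ = [ln(V₀/D) + (r + σ²/2)T] / (σ√T)
   = [ln(153.6152/81.2931) + (0.0165 + 0.5·0.5016²)·5.1075] / (0.5016·√5.1075)
   = [0.636390 + 0.726804] / 1.133605 = 1.202530
d₂ = d₁ − σ√T = 1.202530 − 1.133605 = 0.068925
N(d₁) = 0.885421,  N(d₂) = 0.527475,  e^(−rT) = 0.919180
E₀ = V₀·N(d₁) − D·e^(−rT)·N(d₂)
   = 153.6152·0.885421 − 81.2931·0.919180·0.527475 = 96.599584

E0=96.5996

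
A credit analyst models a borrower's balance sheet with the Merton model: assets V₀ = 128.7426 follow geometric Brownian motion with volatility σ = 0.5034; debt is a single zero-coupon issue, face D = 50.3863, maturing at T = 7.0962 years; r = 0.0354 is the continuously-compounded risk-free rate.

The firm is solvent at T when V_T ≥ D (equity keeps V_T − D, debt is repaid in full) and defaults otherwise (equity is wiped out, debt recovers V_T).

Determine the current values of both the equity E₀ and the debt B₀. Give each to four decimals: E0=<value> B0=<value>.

d₁ = [ln(V₀/D) + (r + σ²/2)T] / (σ√T)
   = [ln(128.7426/50.3863) + (0.0354 + 0.5·0.5034²)·7.0962] / (0.5034·√7.0962)
   = [0.938096 + 1.150335] / 1.340992 = 1.557378
d₂ = d₁ − σ√T = 1.557378 − 1.340992 = 0.216386
N(d₁) = 0.940310,  N(d₂) = 0.585657,  e^(−rT) = 0.777863
E₀ = V₀·N(d₁) − D·e^(−rT)·N(d₂)
   = 128.7426·0.940310 − 50.3863·0.777863·0.585657 = 98.103905
B₀ = V₀ − E₀ = 128.7426 − 98.103905 = 30.638695

E0=98.1039 B0=30.6387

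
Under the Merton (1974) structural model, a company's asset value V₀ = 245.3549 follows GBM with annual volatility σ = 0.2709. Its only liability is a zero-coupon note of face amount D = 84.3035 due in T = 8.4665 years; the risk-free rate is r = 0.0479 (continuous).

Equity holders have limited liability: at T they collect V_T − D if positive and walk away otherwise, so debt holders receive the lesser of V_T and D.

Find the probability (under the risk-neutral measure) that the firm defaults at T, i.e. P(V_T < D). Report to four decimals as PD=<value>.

PD=0.0700

d₁ = [ln(V₀/D) + (r + σ²/2)T] / (σ√T)
   = [ln(245.3549/84.3035) + (0.0479 + 0.5·0.2709²)·8.4665] / (0.2709·√8.4665)
   = [1.068282 + 0.716210] / 0.788245 = 2.263882
d₂ = d₁ − σ√T = 2.263882 − 0.788245 = 1.475637
risk-neutral PD = N(−d₂) = N(-1.475637) = 0.070021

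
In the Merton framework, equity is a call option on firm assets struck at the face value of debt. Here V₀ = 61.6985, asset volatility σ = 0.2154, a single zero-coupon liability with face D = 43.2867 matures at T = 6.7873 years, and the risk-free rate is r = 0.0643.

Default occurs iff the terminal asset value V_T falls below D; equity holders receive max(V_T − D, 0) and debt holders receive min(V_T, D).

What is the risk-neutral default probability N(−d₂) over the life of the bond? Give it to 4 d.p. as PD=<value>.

PD=0.1295

d₁ = [ln(V₀/D) + (r + σ²/2)T] / (σ√T)
   = [ln(61.6985/43.2867) + (0.0643 + 0.5·0.2154²)·6.7873] / (0.2154·√6.7873)
   = [0.354414 + 0.593879] / 0.561170 = 1.689851
d₂ = d₁ − σ√T = 1.689851 − 0.561170 = 1.128681
risk-neutral PD = N(−d₂) = N(-1.128681) = 0.129516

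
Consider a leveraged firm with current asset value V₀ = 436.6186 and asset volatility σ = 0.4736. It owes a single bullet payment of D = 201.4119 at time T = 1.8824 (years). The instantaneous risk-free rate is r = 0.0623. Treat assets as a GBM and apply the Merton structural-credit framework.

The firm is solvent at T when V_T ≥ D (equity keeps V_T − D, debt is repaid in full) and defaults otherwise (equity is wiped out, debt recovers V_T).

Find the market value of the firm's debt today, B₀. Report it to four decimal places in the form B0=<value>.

B0=172.2849

d₁ = [ln(V₀/D) + (r + σ²/2)T] / (σ√T)
   = [ln(436.6186/201.4119) + (0.0623 + 0.5·0.4736²)·1.8824] / (0.4736·√1.8824)
   = [0.773708 + 0.328382] / 0.649782 = 1.696092
d₂ = d₁ − σ√T = 1.696092 − 0.649782 = 1.046310
N(d₁) = 0.955066,  N(d₂) = 0.852291,  e^(−rT) = 0.889342
E₀ = V₀·N(d₁) − D·e^(−rT)·N(d₂)
   = 436.6186·0.955066 − 201.4119·0.889342·0.852291 = 264.333662
B₀ = V₀ − E₀ = 436.6186 − 264.333662 = 172.284938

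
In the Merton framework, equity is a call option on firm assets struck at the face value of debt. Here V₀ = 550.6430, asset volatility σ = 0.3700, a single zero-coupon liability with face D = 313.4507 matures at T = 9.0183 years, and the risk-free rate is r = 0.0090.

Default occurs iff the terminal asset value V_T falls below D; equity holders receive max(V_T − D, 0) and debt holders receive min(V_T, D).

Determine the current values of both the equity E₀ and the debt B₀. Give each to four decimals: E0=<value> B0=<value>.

d₁ = [ln(V₀/D) + (r + σ²/2)T] / (σ√T)
   = [ln(550.6430/313.4507) + (0.0090 + 0.5·0.3700²)·9.0183] / (0.3700·√9.0183)
   = [0.563445 + 0.698467] / 1.111128 = 1.135704
d₂ = d₁ − σ√T = 1.135704 − 1.111128 = 0.024576
N(d₁) = 0.871960,  N(d₂) = 0.509803,  e^(−rT) = 0.922042
E₀ = V₀·N(d₁) − D·e^(−rT)·N(d₂)
   = 550.6430·0.871960 − 313.4507·0.922042·0.509803 = 332.797875
B₀ = V₀ − E₀ = 550.6430 − 332.797875 = 217.845125

E0=332.7979 B0=217.8451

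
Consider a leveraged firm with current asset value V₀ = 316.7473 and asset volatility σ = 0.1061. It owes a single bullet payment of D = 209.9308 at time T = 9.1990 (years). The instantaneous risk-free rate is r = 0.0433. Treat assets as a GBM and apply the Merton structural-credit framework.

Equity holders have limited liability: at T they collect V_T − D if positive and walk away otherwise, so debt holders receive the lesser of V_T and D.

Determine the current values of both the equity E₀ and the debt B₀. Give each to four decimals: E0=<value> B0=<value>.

d₁ = [ln(V₀/D) + (r + σ²/2)T] / (σ√T)
   = [ln(316.7473/209.9308) + (0.0433 + 0.5·0.1061²)·9.1990] / (0.1061·√9.1990)
   = [0.411326 + 0.450094] / 0.321800 = 2.676884
d₂ = d₁ − σ√T = 2.676884 − 0.321800 = 2.355084
N(d₁) = 0.996284,  N(d₂) = 0.990741,  e^(−rT) = 0.671449
E₀ = V₀·N(d₁) − D·e^(−rT)·N(d₂)
   = 316.7473·0.996284 − 209.9308·0.671449·0.990741 = 175.917686
B₀ = V₀ − E₀ = 316.7473 − 175.917686 = 140.829614

E0=175.9177 B0=140.8296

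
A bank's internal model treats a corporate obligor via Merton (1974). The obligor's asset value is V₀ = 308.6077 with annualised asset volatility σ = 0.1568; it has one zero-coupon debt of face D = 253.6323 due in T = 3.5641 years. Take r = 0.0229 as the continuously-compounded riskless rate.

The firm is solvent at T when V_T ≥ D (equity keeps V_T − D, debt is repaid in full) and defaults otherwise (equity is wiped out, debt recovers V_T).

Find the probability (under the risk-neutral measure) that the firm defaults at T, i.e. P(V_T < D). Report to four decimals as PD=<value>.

PD=0.2146

d₁ = [ln(V₀/D) + (r + σ²/2)T] / (σ√T)
   = [ln(308.6077/253.6323) + (0.0229 + 0.5·0.1568²)·3.5641] / (0.1568·√3.5641)
   = [0.196185 + 0.125432] / 0.296020 = 1.086471
d₂ = d₁ − σ√T = 1.086471 − 0.296020 = 0.790451
risk-neutral PD = N(−d₂) = N(-0.790451) = 0.214632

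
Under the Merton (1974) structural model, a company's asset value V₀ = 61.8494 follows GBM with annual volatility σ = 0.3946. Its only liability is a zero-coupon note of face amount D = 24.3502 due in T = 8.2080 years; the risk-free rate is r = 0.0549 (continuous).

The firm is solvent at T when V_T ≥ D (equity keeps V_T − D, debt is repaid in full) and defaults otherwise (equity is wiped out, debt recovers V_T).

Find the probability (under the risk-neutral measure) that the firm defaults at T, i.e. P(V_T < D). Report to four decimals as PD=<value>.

d₁ = [ln(V₀/D) + (r + σ²/2)T] / (σ√T)
   = [ln(61.8494/24.3502) + (0.0549 + 0.5·0.3946²)·8.2080] / (0.3946·√8.2080)
   = [0.932162 + 1.089650] / 1.130514 = 1.788401
d₂ = d₁ − σ√T = 1.788401 − 1.130514 = 0.657888
risk-neutral PD = N(−d₂) = N(-0.657888) = 0.255305

PD=0.2553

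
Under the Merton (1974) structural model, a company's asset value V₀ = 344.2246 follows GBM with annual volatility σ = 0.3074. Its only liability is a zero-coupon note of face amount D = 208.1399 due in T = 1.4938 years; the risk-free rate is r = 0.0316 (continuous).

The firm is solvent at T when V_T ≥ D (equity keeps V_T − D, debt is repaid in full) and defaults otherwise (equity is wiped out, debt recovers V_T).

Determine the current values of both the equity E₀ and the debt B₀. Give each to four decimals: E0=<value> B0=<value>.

E0=148.7606 B0=195.4640

d₁ = [ln(V₀/D) + (r + σ²/2)T] / (σ√T)
   = [ln(344.2246/208.1399) + (0.0316 + 0.5·0.3074²)·1.4938] / (0.3074·√1.4938)
   = [0.503084 + 0.117782] / 0.375708 = 1.652524
d₂ = d₁ − σ√T = 1.652524 − 0.375708 = 1.276817
N(d₁) = 0.950786,  N(d₂) = 0.899167,  e^(−rT) = 0.953893
E₀ = V₀·N(d₁) − D·e^(−rT)·N(d₂)
   = 344.2246·0.950786 − 208.1399·0.953893·0.899167 = 148.760646
B₀ = V₀ − E₀ = 344.2246 − 148.760646 = 195.463954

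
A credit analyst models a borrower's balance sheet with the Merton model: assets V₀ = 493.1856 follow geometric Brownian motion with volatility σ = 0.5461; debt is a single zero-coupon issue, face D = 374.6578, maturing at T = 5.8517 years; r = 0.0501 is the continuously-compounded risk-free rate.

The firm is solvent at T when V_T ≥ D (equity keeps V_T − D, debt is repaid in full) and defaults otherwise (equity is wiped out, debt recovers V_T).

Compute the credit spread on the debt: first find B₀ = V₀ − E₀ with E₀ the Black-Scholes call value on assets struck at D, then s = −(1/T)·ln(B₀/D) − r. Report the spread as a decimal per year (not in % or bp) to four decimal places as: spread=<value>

d₁ = [ln(V₀/D) + (r + σ²/2)T] / (σ√T)
   = [ln(493.1856/374.6578) + (0.0501 + 0.5·0.5461²)·5.8517] / (0.5461·√5.8517)
   = [0.274872 + 1.165732] / 1.321032 = 1.090515
d₂ = d₁ − σ√T = 1.090515 − 1.321032 = -0.230516
N(d₁) = 0.862257,  N(d₂) = 0.408845,  e^(−rT) = 0.745895
E₀ = V₀·N(d₁) − D·e^(−rT)·N(d₂)
   = 493.1856·0.862257 − 374.6578·0.745895·0.408845 = 310.998632
B₀ = V₀ − E₀ = 493.1856 − 310.998632 = 182.186968
spread = −(1/T)·ln(B₀/D) − r = −(1/5.8517)·ln(182.186968/374.6578) − 0.0501 = 0.07310858

spread=0.0731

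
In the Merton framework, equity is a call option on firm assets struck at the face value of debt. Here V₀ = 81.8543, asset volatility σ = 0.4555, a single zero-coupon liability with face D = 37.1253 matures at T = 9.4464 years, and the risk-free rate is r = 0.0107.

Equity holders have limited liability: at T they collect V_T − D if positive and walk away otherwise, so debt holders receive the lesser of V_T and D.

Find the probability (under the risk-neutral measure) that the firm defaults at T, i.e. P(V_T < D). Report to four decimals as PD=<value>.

PD=0.5251

d₁ = [ln(V₀/D) + (r + σ²/2)T] / (σ√T)
   = [ln(81.8543/37.1253) + (0.0107 + 0.5·0.4555²)·9.4464] / (0.4555·√9.4464)
   = [0.790642 + 1.081047] / 1.399979 = 1.336941
d₂ = d₁ − σ√T = 1.336941 − 1.399979 = -0.063038
risk-neutral PD = N(−d₂) = N(0.063038) = 0.525132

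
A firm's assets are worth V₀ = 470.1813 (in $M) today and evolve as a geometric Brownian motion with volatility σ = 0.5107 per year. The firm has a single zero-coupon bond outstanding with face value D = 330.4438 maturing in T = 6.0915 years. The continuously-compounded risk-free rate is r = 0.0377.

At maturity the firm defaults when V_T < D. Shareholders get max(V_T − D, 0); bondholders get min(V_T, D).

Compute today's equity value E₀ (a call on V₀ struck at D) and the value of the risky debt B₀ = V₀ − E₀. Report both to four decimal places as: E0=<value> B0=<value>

E0=291.8178 B0=178.3635

d₁ = [ln(V₀/D) + (r + σ²/2)T] / (σ√T)
   = [ln(470.1813/330.4438) + (0.0377 + 0.5·0.5107²)·6.0915] / (0.5107·√6.0915)
   = [0.352682 + 1.024025] / 1.260457 = 1.092229
d₂ = d₁ − σ√T = 1.092229 − 1.260457 = -0.168228
N(d₁) = 0.862634,  N(d₂) = 0.433202,  e^(−rT) = 0.794812
E₀ = V₀·N(d₁) − D·e^(−rT)·N(d₂)
   = 470.1813·0.862634 − 330.4438·0.794812·0.433202 = 291.817774
B₀ = V₀ − E₀ = 470.1813 − 291.817774 = 178.363526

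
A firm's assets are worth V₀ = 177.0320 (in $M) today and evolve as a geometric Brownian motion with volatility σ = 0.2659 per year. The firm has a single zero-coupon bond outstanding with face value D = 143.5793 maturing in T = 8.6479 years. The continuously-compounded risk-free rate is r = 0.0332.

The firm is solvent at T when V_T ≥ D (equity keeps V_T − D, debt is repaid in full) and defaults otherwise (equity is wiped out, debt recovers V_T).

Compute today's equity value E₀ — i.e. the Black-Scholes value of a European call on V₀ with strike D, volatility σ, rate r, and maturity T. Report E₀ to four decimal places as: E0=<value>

E0=85.7836

d₁ = [ln(V₀/D) + (r + σ²/2)T] / (σ√T)
   = [ln(177.0320/143.5793) + (0.0332 + 0.5·0.2659²)·8.6479] / (0.2659·√8.6479)
   = [0.209443 + 0.592826] / 0.781940 = 1.025997
d₂ = d₁ − σ√T = 1.025997 − 0.781940 = 0.244057
N(d₁) = 0.847554,  N(d₂) = 0.596407,  e^(−rT) = 0.750429
E₀ = V₀·N(d₁) − D·e^(−rT)·N(d₂)
   = 177.0320·0.847554 − 143.5793·0.750429·0.596407 = 85.783638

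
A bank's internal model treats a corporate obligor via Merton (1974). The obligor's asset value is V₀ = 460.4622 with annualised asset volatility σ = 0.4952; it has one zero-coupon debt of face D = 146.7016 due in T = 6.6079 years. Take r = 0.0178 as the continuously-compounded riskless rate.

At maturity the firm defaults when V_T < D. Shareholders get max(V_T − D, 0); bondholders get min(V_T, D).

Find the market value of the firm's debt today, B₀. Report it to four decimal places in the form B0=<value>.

d₁ = [ln(V₀/D) + (r + σ²/2)T] / (σ√T)
   = [ln(460.4622/146.7016) + (0.0178 + 0.5·0.4952²)·6.6079] / (0.4952·√6.6079)
   = [1.143830 + 0.927825] / 1.272953 = 1.627441
d₂ = d₁ − σ√T = 1.627441 − 1.272953 = 0.354488
N(d₁) = 0.948178,  N(d₂) = 0.638513,  e^(−rT) = 0.889033
E₀ = V₀·N(d₁) − D·e^(−rT)·N(d₂)
   = 460.4622·0.948178 − 146.7016·0.889033·0.638513 = 353.323670
B₀ = V₀ − E₀ = 460.4622 − 353.323670 = 107.138530

B0=107.1385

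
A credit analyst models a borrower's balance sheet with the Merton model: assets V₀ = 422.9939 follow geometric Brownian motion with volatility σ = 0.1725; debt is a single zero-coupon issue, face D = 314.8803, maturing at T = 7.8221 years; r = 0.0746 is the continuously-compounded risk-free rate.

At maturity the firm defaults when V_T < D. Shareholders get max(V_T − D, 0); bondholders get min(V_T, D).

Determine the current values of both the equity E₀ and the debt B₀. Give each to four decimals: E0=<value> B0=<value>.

E0=249.0538 B0=173.9401

d₁ = [ln(V₀/D) + (r + σ²/2)T] / (σ√T)
   = [ln(422.9939/314.8803) + (0.0746 + 0.5·0.1725²)·7.8221] / (0.1725·√7.8221)
   = [0.295165 + 0.699907] / 0.482448 = 2.062546
d₂ = d₁ − σ√T = 2.062546 − 0.482448 = 1.580098
N(d₁) = 0.980422,  N(d₂) = 0.942958,  e^(−rT) = 0.557926
E₀ = V₀·N(d₁) − D·e^(−rT)·N(d₂)
   = 422.9939·0.980422 − 314.8803·0.557926·0.942958 = 249.053795
B₀ = V₀ − E₀ = 422.9939 − 249.053795 = 173.940105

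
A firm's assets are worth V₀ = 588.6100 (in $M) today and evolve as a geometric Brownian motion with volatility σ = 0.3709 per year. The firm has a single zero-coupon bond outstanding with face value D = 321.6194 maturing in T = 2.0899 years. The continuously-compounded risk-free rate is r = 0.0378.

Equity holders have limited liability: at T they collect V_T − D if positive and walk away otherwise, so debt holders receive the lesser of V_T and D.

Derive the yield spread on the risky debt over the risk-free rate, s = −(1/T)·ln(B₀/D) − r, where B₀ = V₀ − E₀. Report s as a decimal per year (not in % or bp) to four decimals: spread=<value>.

d₁ = [ln(V₀/D) + (r + σ²/2)T] / (σ√T)
   = [ln(588.6100/321.6194) + (0.0378 + 0.5·0.3709²)·2.0899] / (0.3709·√2.0899)
   = [0.604395 + 0.222749] / 0.536191 = 1.542628
d₂ = d₁ − σ√T = 1.542628 − 0.536191 = 1.006437
N(d₁) = 0.938540,  N(d₂) = 0.842897,  e^(−rT) = 0.924042
E₀ = V₀·N(d₁) − D·e^(−rT)·N(d₂)
   = 588.6100·0.938540 − 321.6194·0.924042·0.842897 = 301.933332
B₀ = V₀ − E₀ = 588.6100 − 301.933332 = 286.676668
spread = −(1/T)·ln(B₀/D) − r = −(1/2.0899)·ln(286.676668/321.6194) − 0.0378 = 0.01723319

spread=0.0172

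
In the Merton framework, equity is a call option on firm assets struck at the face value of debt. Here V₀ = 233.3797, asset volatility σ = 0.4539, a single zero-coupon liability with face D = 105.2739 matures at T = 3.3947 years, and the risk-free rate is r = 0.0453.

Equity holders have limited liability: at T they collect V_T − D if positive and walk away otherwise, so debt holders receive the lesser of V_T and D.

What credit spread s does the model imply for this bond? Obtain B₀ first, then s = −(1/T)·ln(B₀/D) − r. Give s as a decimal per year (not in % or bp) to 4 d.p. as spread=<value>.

d₁ = [ln(V₀/D) + (r + σ²/2)T] / (σ√T)
   = [ln(233.3797/105.2739) + (0.0453 + 0.5·0.4539²)·3.3947] / (0.4539·√3.3947)
   = [0.796101 + 0.503477] / 0.836298 = 1.553966
d₂ = d₁ − σ√T = 1.553966 − 0.836298 = 0.717668
N(d₁) = 0.939904,  N(d₂) = 0.763519,  e^(−rT) = 0.857461
E₀ = V₀·N(d₁) − D·e^(−rT)·N(d₂)
   = 233.3797·0.939904 − 105.2739·0.857461·0.763519 = 150.432932
B₀ = V₀ − E₀ = 233.3797 − 150.432932 = 82.946768
spread = −(1/T)·ln(B₀/D) − r = −(1/3.3947)·ln(82.946768/105.2739) − 0.0453 = 0.02491724

spread=0.0249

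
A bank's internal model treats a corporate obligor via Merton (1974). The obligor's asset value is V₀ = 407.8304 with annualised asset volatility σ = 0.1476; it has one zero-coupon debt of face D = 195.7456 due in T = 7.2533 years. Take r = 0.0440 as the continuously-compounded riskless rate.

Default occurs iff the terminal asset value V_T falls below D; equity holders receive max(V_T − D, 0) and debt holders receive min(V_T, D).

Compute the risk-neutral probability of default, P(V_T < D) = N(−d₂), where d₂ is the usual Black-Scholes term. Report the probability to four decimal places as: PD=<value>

d₁ = [ln(V₀/D) + (r + σ²/2)T] / (σ√T)
   = [ln(407.8304/195.7456) + (0.0440 + 0.5·0.1476²)·7.2533] / (0.1476·√7.2533)
   = [0.734036 + 0.398155] / 0.397516 = 2.848165
d₂ = d₁ − σ√T = 2.848165 − 0.397516 = 2.450650
risk-neutral PD = N(−d₂) = N(-2.450650) = 0.007130

PD=0.0071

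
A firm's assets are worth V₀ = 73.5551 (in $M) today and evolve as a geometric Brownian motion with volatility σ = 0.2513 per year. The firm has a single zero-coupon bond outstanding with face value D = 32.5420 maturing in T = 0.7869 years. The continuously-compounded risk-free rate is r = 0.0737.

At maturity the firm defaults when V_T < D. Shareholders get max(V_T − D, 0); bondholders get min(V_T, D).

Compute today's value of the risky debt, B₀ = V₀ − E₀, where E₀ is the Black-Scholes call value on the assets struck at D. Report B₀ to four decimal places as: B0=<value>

d₁ = [ln(V₀/D) + (r + σ²/2)T] / (σ√T)
   = [ln(73.5551/32.5420) + (0.0737 + 0.5·0.2513²)·0.7869] / (0.2513·√0.7869)
   = [0.815503 + 0.082842] / 0.222922 = 4.029868
d₂ = d₁ − σ√T = 4.029868 − 0.222922 = 3.806946
N(d₁) = 0.999972,  N(d₂) = 0.999930,  e^(−rT) = 0.943655
E₀ = V₀·N(d₁) − D·e^(−rT)·N(d₂)
   = 73.5551·0.999972 − 32.5420·0.943655·0.999930 = 42.846783
B₀ = V₀ − E₀ = 73.5551 − 42.846783 = 30.708317

B0=30.7083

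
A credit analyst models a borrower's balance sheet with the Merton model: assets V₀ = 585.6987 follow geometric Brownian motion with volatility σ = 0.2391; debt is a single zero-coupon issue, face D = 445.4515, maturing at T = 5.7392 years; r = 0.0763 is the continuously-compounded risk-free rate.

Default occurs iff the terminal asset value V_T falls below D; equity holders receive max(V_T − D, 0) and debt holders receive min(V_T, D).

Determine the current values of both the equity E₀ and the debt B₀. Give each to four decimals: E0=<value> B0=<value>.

E0=309.9580 B0=275.7407

d₁ = [ln(V₀/D) + (r + σ²/2)T] / (σ√T)
   = [ln(585.6987/445.4515) + (0.0763 + 0.5·0.2391²)·5.7392] / (0.2391·√5.7392)
   = [0.273717 + 0.601953] / 0.572803 = 1.528745
d₂ = d₁ − σ√T = 1.528745 − 0.572803 = 0.955942
N(d₁) = 0.936836,  N(d₂) = 0.830449,  e^(−rT) = 0.645390
E₀ = V₀·N(d₁) − D·e^(−rT)·N(d₂)
   = 585.6987·0.936836 − 445.4515·0.645390·0.830449 = 309.958029
B₀ = V₀ − E₀ = 585.6987 − 309.958029 = 275.740671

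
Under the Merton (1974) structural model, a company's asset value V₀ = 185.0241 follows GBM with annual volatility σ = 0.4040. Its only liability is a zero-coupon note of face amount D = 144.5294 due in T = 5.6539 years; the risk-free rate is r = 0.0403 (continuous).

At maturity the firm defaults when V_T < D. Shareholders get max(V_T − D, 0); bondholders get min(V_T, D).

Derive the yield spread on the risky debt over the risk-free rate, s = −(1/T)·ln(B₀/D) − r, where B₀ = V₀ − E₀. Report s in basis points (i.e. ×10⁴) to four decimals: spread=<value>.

spread=460.7496

d₁ = [ln(V₀/D) + (r + σ²/2)T] / (σ√T)
   = [ln(185.0241/144.5294) + (0.0403 + 0.5·0.4040²)·5.6539] / (0.4040·√5.6539)
   = [0.247003 + 0.689256] / 0.960628 = 0.974632
d₂ = d₁ − σ√T = 0.974632 − 0.960628 = 0.014003
N(d₁) = 0.835128,  N(d₂) = 0.505586,  e^(−rT) = 0.796242
E₀ = V₀·N(d₁) − D·e^(−rT)·N(d₂)
   = 185.0241·0.835128 − 144.5294·0.796242·0.505586 = 96.335838
B₀ = V₀ − E₀ = 185.0241 − 96.335838 = 88.688262
spread = −(1/T)·ln(B₀/D) − r = −(1/5.6539)·ln(88.688262/144.5294) − 0.0403 = 0.04607496
in basis points: 0.04607496 × 10⁴ = 460.7496 bp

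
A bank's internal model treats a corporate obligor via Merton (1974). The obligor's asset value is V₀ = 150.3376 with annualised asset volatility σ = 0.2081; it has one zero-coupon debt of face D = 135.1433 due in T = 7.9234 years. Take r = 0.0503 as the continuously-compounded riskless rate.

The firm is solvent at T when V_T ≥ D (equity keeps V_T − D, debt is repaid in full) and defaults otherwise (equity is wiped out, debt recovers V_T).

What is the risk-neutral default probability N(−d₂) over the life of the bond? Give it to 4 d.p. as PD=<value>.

PD=0.2845

d₁ = [ln(V₀/D) + (r + σ²/2)T] / (σ√T)
   = [ln(150.3376/135.1433) + (0.0503 + 0.5·0.2081²)·7.9234] / (0.2081·√7.9234)
   = [0.106548 + 0.570111] / 0.585771 = 1.155159
d₂ = d₁ − σ√T = 1.155159 − 0.585771 = 0.569388
risk-neutral PD = N(−d₂) = N(-0.569388) = 0.284546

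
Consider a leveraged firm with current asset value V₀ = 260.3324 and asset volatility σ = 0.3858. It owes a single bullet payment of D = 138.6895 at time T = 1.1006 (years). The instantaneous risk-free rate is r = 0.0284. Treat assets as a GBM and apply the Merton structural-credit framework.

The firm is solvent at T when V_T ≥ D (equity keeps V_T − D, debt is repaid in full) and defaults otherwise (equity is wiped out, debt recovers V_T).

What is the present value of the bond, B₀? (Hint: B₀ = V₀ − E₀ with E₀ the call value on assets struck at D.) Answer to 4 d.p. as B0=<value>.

B0=132.8191

d₁ = [ln(V₀/D) + (r + σ²/2)T] / (σ√T)
   = [ln(260.3324/138.6895) + (0.0284 + 0.5·0.3858²)·1.1006] / (0.3858·√1.1006)
   = [0.629722 + 0.113165] / 0.404741 = 1.835462
d₂ = d₁ − σ√T = 1.835462 − 0.404741 = 1.430721
N(d₁) = 0.966781,  N(d₂) = 0.923745,  e^(−rT) = 0.969226
E₀ = V₀·N(d₁) − D·e^(−rT)·N(d₂)
   = 260.3324·0.966781 − 138.6895·0.969226·0.923745 = 127.513310
B₀ = V₀ − E₀ = 260.3324 − 127.513310 = 132.819090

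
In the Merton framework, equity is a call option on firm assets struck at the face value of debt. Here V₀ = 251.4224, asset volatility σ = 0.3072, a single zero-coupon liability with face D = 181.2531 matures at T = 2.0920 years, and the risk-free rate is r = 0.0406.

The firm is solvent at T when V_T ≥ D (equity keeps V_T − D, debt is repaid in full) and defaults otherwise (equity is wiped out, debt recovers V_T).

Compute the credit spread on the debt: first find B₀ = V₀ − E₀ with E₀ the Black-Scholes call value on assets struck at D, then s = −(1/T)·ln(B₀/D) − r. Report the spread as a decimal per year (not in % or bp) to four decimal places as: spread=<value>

d₁ = [ln(V₀/D) + (r + σ²/2)T] / (σ√T)
   = [ln(251.4224/181.2531) + (0.0406 + 0.5·0.3072²)·2.0920] / (0.3072·√2.0920)
   = [0.327240 + 0.183648] / 0.444326 = 1.149804
d₂ = d₁ − σ√T = 1.149804 − 0.444326 = 0.705478
N(d₁) = 0.874888,  N(d₂) = 0.759743,  e^(−rT) = 0.918572
E₀ = V₀·N(d₁) − D·e^(−rT)·N(d₂)
   = 251.4224·0.874888 − 181.2531·0.918572·0.759743 = 93.473642
B₀ = V₀ − E₀ = 251.4224 − 93.473642 = 157.948758
spread = −(1/T)·ln(B₀/D) − r = −(1/2.0920)·ln(157.948758/181.2531) − 0.0406 = 0.02518572

spread=0.0252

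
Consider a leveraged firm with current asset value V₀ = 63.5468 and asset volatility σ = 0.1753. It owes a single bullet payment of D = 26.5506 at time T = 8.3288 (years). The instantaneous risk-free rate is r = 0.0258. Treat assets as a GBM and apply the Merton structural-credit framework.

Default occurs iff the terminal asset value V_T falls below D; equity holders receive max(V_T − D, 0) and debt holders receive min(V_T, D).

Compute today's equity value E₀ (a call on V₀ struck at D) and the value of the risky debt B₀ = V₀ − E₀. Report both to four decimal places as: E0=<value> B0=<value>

d₁ = [ln(V₀/D) + (r + σ²/2)T] / (σ√T)
   = [ln(63.5468/26.5506) + (0.0258 + 0.5·0.1753²)·8.3288] / (0.1753·√8.3288)
   = [0.872724 + 0.342855] / 0.505910 = 2.402760
d₂ = d₁ − σ√T = 2.402760 − 0.505910 = 1.896850
N(d₁) = 0.991864,  N(d₂) = 0.971076,  e^(−rT) = 0.806636
E₀ = V₀·N(d₁) − D·e^(−rT)·N(d₂)
   = 63.5468·0.991864 − 26.5506·0.806636·0.971076 = 42.232576
B₀ = V₀ − E₀ = 63.5468 − 42.232576 = 21.314224

E0=42.2326 B0=21.3142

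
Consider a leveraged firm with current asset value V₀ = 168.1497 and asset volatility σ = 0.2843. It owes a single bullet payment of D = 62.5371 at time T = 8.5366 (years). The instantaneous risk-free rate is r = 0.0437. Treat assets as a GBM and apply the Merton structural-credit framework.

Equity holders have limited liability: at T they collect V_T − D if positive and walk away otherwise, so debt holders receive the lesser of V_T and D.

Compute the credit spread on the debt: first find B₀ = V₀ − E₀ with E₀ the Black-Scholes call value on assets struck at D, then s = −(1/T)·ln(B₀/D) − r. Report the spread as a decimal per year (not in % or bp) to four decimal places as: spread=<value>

spread=0.0039

d₁ = [ln(V₀/D) + (r + σ²/2)T] / (σ√T)
   = [ln(168.1497/62.5371) + (0.0437 + 0.5·0.2843²)·8.5366] / (0.2843·√8.5366)
   = [0.989095 + 0.718041] / 0.830652 = 2.055175
d₂ = d₁ − σ√T = 2.055175 − 0.830652 = 1.224522
N(d₁) = 0.980069,  N(d₂) = 0.889622,  e^(−rT) = 0.688631
E₀ = V₀·N(d₁) − D·e^(−rT)·N(d₂)
   = 168.1497·0.980069 − 62.5371·0.688631·0.889622 = 126.486711
B₀ = V₀ − E₀ = 168.1497 − 126.486711 = 41.662989
spread = −(1/T)·ln(B₀/D) − r = −(1/8.5366)·ln(41.662989/62.5371) − 0.0437 = 0.00387712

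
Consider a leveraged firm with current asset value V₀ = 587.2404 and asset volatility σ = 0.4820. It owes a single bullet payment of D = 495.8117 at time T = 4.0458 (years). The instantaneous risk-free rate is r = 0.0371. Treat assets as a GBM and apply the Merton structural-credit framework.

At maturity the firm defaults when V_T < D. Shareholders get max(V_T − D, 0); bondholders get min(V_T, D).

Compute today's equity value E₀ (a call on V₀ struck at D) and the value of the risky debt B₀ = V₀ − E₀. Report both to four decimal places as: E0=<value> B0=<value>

E0=278.2105 B0=309.0299

d₁ = [ln(V₀/D) + (r + σ²/2)T] / (σ√T)
   = [ln(587.2404/495.8117) + (0.0371 + 0.5·0.4820²)·4.0458] / (0.4820·√4.0458)
   = [0.169238 + 0.620067] / 0.969503 = 0.814134
d₂ = d₁ − σ√T = 0.814134 − 0.969503 = -0.155369
N(d₁) = 0.792216,  N(d₂) = 0.438265,  e^(−rT) = 0.860623
E₀ = V₀·N(d₁) − D·e^(−rT)·N(d₂)
   = 587.2404·0.792216 − 495.8117·0.860623·0.438265 = 278.210488
B₀ = V₀ − E₀ = 587.2404 − 278.210488 = 309.029912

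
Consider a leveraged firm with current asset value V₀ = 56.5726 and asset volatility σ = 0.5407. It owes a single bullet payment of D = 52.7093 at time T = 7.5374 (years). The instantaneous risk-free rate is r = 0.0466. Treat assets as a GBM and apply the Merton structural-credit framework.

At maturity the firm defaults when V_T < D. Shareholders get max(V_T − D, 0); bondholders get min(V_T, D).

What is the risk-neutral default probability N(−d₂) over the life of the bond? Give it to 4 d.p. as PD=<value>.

d₁ = [ln(V₀/D) + (r + σ²/2)T] / (σ√T)
   = [ln(56.5726/52.7093) + (0.0466 + 0.5·0.5407²)·7.5374] / (0.5407·√7.5374)
   = [0.070733 + 1.453047] / 1.484455 = 1.026491
d₂ = d₁ − σ√T = 1.026491 − 1.484455 = -0.457965
risk-neutral PD = N(−d₂) = N(0.457965) = 0.676511

PD=0.6765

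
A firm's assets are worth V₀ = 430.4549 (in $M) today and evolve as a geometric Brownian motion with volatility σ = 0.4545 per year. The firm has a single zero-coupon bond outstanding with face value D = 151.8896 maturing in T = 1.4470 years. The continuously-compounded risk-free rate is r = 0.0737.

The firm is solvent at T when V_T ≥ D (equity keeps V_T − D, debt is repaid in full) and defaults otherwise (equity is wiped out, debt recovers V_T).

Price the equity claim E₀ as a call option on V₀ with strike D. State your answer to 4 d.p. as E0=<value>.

E0=294.7609

d₁ = [ln(V₀/D) + (r + σ²/2)T] / (σ√T)
   = [ln(430.4549/151.8896) + (0.0737 + 0.5·0.4545²)·1.4470] / (0.4545·√1.4470)
   = [1.041689 + 0.256097] / 0.546724 = 2.373750
d₂ = d₁ − σ√T = 2.373750 − 0.546724 = 1.827026
N(d₁) = 0.991196,  N(d₂) = 0.966152,  e^(−rT) = 0.898846
E₀ = V₀·N(d₁) − D·e^(−rT)·N(d₂)
   = 430.4549·0.991196 − 151.8896·0.898846·0.966152 = 294.760861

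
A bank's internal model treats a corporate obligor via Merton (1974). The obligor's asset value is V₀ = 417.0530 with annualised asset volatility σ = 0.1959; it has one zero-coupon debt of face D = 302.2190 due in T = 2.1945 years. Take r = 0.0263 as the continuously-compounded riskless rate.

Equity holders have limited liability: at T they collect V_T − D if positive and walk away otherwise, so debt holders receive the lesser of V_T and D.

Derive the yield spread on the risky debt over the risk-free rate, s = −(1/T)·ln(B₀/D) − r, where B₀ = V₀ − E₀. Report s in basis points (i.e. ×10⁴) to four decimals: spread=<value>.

spread=71.5059

d₁ = [ln(V₀/D) + (r + σ²/2)T] / (σ√T)
   = [ln(417.0530/302.2190) + (0.0263 + 0.5·0.1959²)·2.1945] / (0.1959·√2.1945)
   = [0.322061 + 0.099824] / 0.290203 = 1.453760
d₂ = d₁ − σ√T = 1.453760 − 0.290203 = 1.163556
N(d₁) = 0.926994,  N(d₂) = 0.877698,  e^(−rT) = 0.943919
E₀ = V₀·N(d₁) − D·e^(−rT)·N(d₂)
   = 417.0530·0.926994 − 302.2190·0.943919·0.877698 = 136.224378
B₀ = V₀ − E₀ = 417.0530 − 136.224378 = 280.828622
spread = −(1/T)·ln(B₀/D) − r = −(1/2.1945)·ln(280.828622/302.2190) − 0.0263 = 0.00715059
in basis points: 0.00715059 × 10⁴ = 71.5059 bp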